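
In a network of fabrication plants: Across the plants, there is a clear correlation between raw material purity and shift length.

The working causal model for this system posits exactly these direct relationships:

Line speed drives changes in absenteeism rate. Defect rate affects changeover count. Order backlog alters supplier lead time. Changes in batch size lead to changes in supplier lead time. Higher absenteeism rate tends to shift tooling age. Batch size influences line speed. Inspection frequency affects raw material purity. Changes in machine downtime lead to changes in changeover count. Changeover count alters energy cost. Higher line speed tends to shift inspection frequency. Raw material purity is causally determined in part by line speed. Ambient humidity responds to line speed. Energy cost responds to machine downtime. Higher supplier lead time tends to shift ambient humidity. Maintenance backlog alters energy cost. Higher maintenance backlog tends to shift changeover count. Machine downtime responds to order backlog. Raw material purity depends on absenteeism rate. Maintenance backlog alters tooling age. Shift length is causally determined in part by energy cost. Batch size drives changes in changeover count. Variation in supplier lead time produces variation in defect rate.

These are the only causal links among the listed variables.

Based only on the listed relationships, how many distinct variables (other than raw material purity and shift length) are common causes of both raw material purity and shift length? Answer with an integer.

1

The common causes are: batch size (to raw material purity via batch size → line speed → raw material purity; to shift length via batch size → changeover count → energy cost → shift length).
Every other variable lacks a causal path to at least one of raw material purity and shift length.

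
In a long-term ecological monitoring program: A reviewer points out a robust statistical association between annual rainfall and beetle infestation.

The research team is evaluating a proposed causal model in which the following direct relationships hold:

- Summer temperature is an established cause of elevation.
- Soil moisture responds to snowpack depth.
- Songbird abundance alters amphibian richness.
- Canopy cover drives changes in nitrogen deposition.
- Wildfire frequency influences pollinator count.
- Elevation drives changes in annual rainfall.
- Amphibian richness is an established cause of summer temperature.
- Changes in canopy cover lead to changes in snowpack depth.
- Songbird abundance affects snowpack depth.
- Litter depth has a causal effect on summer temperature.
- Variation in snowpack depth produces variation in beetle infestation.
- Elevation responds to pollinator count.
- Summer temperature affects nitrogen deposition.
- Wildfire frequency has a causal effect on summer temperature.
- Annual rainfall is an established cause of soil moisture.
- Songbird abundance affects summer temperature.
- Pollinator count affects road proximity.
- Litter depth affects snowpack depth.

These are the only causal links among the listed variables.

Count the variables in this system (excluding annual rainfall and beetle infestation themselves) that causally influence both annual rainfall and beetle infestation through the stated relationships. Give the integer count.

2

The common causes are: litter depth (to annual rainfall via litter depth → summer temperature → elevation → annual rainfall; to beetle infestation via litter depth → snowpack depth → beetle infestation); songbird abundance (to annual rainfall via songbird abundance → summer temperature → elevation → annual rainfall; to beetle infestation via songbird abundance → snowpack depth → beetle infestation).
Every other variable lacks a causal path to at least one of annual rainfall and beetle infestation.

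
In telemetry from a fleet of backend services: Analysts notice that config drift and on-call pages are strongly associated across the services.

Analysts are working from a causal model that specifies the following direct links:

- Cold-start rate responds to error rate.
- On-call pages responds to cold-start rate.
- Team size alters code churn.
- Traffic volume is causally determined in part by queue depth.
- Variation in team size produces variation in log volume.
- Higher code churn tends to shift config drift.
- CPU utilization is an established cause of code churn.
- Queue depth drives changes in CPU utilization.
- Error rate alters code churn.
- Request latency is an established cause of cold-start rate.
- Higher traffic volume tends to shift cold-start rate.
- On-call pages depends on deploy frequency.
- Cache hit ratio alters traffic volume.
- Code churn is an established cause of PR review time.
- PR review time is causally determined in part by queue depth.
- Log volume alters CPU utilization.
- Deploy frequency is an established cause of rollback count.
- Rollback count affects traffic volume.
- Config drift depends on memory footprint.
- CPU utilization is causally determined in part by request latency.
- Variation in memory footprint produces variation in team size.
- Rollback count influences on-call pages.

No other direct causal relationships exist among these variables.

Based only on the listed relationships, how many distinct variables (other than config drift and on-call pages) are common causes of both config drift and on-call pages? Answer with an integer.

3

The common causes are: error rate (to config drift via error rate → code churn → config drift; to on-call pages via error rate → cold-start rate → on-call pages); queue depth (to config drift via queue depth → CPU utilization → code churn → config drift; to on-call pages via queue depth → traffic volume → cold-start rate → on-call pages); request latency (to config drift via request latency → CPU utilization → code churn → config drift; to on-call pages via request latency → cold-start rate → on-call pages).
Every other variable lacks a causal path to at least one of config drift and on-call pages.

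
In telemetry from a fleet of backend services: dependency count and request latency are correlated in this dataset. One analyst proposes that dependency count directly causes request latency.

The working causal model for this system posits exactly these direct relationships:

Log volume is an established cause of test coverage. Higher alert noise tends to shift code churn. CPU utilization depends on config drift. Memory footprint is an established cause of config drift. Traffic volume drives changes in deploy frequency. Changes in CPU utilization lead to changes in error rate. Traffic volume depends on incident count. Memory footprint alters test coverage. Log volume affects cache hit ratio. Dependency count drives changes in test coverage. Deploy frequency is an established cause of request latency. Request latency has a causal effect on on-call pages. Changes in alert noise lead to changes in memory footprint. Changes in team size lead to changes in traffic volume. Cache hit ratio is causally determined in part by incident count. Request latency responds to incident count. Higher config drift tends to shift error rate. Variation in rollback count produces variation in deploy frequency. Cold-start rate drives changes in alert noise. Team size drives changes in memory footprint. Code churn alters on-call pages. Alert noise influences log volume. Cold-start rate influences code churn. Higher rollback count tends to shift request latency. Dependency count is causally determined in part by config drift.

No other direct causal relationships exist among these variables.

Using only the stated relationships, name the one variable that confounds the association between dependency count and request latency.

team size

Team size has a causal path to dependency count (team size → memory footprint → config drift → dependency count) and a separate causal path to request latency (team size → traffic volume → deploy frequency → request latency), so it is a common cause of both.
No stated relationship gives dependency count a causal route to request latency, so the correlation is explained by the shared upstream cause rather than a direct effect.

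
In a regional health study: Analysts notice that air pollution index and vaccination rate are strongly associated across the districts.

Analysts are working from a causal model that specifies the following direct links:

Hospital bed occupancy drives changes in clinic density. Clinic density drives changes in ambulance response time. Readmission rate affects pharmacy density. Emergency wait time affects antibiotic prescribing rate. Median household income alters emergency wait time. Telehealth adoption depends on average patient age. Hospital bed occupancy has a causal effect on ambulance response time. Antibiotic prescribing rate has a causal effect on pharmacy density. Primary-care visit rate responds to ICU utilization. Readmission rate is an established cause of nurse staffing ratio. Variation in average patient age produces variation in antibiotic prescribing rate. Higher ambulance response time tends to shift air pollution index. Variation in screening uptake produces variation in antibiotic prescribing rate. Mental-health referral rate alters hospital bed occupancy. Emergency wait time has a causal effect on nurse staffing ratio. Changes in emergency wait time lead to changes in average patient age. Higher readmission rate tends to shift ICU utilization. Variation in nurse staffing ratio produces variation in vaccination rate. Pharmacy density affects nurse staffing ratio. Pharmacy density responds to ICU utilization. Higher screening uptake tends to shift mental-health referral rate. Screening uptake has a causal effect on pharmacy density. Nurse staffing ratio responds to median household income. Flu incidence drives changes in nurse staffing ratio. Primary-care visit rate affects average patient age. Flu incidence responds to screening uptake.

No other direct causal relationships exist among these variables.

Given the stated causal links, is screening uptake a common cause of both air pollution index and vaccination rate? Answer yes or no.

yes

Screening uptake has a causal path to air pollution index (screening uptake → mental-health referral rate → hospital bed occupancy → ambulance response time → air pollution index) and to vaccination rate (screening uptake → flu incidence → nurse staffing ratio → vaccination rate), so it is a common cause of both — a confounder.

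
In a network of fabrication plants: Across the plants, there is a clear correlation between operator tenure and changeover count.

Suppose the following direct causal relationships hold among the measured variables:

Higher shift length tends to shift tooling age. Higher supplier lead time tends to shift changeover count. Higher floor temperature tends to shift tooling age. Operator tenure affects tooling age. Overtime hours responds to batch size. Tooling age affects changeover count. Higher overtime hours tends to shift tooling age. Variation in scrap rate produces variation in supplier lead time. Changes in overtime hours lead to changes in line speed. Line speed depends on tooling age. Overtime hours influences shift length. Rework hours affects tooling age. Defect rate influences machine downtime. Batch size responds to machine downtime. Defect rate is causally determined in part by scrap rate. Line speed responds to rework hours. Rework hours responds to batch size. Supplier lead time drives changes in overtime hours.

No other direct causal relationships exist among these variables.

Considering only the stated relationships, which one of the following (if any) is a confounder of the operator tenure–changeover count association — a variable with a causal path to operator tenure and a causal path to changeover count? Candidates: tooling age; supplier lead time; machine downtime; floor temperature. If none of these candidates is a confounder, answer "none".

none

None of the listed candidates has causal paths to both operator tenure and changeover count in the stated relationships, so none is a common cause.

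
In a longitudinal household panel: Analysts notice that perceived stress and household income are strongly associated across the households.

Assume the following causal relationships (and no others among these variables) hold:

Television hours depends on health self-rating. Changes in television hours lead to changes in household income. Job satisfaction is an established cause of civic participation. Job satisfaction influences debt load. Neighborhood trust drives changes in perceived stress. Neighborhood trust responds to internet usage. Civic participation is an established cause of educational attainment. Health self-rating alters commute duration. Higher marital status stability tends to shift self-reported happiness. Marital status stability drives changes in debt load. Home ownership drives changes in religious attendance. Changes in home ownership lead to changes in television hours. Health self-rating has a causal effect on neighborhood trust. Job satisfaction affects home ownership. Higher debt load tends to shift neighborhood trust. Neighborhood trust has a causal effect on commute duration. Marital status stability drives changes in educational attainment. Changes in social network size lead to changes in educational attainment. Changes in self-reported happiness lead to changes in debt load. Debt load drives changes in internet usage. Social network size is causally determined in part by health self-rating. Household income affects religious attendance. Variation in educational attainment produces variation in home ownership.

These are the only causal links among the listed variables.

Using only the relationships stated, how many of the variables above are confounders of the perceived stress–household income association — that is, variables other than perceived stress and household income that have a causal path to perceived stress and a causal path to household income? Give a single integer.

The common causes are: health self-rating (to perceived stress via health self-rating → neighborhood trust → perceived stress; to household income via health self-rating → television hours → household income); job satisfaction (to perceived stress via job satisfaction → debt load → neighborhood trust → perceived stress; to household income via job satisfaction → home ownership → television hours → household income); marital status stability (to perceived stress via marital status stability → debt load → neighborhood trust → perceived stress; to household income via marital status stability → educational attainment → home ownership → television hours → household income).
Every other variable lacks a causal path to at least one of perceived stress and household income.

3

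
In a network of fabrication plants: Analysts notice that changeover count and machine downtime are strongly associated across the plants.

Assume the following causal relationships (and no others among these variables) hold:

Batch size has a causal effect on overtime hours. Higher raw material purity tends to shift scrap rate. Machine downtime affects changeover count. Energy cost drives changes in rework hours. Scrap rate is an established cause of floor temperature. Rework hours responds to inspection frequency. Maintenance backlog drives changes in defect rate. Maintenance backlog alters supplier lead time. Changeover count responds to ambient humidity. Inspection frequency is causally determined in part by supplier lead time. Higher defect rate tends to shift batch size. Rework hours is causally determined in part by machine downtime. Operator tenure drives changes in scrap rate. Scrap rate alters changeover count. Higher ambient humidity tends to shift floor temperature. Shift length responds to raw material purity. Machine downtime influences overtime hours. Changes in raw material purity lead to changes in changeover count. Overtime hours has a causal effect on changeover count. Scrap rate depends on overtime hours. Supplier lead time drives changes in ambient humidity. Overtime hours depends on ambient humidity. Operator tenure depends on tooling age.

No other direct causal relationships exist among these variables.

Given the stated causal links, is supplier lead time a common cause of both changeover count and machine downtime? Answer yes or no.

no

Supplier lead time has no stated causal path to machine downtime. A confounder must cause both variables, so supplier lead time does not qualify.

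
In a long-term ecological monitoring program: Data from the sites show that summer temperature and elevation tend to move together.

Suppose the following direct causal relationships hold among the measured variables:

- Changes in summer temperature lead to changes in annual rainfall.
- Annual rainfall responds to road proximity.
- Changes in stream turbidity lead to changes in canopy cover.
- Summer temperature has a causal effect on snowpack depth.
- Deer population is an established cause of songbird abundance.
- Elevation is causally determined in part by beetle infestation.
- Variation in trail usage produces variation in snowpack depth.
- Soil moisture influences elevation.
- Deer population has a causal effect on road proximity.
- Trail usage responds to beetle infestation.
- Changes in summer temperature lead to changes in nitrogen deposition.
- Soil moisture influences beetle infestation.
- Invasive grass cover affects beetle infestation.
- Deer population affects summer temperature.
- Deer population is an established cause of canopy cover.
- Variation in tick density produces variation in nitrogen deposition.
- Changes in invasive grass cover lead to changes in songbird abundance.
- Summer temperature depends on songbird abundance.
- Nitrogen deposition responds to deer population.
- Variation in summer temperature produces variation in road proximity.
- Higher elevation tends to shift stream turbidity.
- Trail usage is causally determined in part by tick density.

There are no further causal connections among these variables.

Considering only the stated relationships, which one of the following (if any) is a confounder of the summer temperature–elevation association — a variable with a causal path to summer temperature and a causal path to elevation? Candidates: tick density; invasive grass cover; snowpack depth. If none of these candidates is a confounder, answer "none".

Invasive grass cover causes summer temperature (invasive grass cover → songbird abundance → summer temperature) and also causes elevation (invasive grass cover → beetle infestation → elevation); it is a common cause of both.
Each of the other candidates lacks a causal path to at least one of summer temperature and elevation, so they do not confound the relationship.

invasive grass cover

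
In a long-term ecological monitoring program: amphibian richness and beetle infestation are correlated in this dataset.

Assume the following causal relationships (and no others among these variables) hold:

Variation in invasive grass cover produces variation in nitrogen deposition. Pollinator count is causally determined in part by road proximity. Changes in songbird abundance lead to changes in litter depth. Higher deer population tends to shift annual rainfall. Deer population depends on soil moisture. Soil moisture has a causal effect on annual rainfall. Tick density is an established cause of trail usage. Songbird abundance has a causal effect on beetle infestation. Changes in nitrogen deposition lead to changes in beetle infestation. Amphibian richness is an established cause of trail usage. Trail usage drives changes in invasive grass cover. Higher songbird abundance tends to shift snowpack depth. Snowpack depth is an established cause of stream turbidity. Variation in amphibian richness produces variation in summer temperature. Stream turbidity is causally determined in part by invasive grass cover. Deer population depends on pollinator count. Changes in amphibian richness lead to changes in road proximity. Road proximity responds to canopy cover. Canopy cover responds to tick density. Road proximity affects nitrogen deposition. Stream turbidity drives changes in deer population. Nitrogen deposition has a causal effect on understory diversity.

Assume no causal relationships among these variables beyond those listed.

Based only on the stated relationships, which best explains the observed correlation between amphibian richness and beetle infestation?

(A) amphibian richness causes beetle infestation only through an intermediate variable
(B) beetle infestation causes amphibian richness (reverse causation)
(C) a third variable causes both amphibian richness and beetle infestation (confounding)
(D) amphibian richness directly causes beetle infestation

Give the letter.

Amphibian richness reaches beetle infestation through amphibian richness → road proximity → nitrogen deposition → beetle infestation — an indirect causal chain with no direct amphibian richness → beetle infestation link. No variable causes both amphibian richness and beetle infestation, so confounding is ruled out; the effect is mediated.

A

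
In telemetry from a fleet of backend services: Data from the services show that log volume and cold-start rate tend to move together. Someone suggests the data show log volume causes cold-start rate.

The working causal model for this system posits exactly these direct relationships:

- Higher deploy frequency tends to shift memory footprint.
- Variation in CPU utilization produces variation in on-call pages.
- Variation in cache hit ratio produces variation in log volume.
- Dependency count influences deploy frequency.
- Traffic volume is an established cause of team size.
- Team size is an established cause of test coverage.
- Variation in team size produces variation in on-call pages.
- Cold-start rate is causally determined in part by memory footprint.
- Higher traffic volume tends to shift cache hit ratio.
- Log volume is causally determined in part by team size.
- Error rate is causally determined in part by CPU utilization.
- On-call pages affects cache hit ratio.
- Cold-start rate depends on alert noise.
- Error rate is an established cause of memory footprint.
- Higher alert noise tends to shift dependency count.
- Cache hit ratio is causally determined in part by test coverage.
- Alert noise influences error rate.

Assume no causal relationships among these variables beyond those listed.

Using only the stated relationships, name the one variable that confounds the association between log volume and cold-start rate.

CPU utilization

CPU utilization has a causal path to log volume (CPU utilization → on-call pages → cache hit ratio → log volume) and a separate causal path to cold-start rate (CPU utilization → error rate → memory footprint → cold-start rate), so it is a common cause of both.
No stated relationship gives log volume a causal route to cold-start rate, so the correlation is explained by the shared upstream cause rather than a direct effect.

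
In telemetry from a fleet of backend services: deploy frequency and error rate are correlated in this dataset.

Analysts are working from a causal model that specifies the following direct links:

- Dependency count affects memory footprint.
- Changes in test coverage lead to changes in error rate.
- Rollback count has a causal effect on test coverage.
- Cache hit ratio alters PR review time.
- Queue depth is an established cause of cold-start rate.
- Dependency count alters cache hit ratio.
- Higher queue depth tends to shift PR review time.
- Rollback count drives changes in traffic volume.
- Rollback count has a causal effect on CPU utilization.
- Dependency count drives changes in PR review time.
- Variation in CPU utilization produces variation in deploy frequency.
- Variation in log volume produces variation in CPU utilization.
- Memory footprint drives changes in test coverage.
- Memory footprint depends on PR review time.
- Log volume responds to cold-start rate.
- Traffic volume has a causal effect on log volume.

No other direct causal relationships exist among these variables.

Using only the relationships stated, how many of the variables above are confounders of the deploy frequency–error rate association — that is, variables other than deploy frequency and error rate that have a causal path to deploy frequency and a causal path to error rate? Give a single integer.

The common causes are: queue depth (to deploy frequency via queue depth → cold-start rate → log volume → CPU utilization → deploy frequency; to error rate via queue depth → PR review time → memory footprint → test coverage → error rate); rollback count (to deploy frequency via rollback count → CPU utilization → deploy frequency; to error rate via rollback count → test coverage → error rate).
Every other variable lacks a causal path to at least one of deploy frequency and error rate.

2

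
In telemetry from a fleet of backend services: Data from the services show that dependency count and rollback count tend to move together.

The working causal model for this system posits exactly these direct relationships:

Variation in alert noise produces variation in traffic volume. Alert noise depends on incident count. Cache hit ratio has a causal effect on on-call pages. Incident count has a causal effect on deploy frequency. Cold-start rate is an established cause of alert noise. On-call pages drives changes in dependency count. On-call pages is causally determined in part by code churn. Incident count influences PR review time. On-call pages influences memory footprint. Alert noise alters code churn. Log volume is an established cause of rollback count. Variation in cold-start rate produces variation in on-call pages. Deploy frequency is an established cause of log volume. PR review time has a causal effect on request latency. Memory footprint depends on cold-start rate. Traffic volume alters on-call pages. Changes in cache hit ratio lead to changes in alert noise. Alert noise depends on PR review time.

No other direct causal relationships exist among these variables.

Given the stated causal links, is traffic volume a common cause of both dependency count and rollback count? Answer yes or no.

Traffic volume has no stated causal path to rollback count. A confounder must cause both variables, so traffic volume does not qualify.

no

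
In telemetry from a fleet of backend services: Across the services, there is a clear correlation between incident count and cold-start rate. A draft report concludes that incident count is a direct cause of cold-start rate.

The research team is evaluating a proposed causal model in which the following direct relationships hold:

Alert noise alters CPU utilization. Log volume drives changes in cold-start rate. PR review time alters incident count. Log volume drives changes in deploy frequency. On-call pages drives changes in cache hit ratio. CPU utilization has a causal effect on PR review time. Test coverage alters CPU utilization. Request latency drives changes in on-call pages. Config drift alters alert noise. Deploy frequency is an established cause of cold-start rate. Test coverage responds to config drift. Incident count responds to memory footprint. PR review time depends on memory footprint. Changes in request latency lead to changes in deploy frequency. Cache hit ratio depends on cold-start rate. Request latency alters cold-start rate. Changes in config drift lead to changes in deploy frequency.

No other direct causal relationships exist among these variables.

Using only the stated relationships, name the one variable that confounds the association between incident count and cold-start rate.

config drift

Config drift has a causal path to incident count (config drift → test coverage → CPU utilization → PR review time → incident count) and a separate causal path to cold-start rate (config drift → deploy frequency → cold-start rate), so it is a common cause of both.
No stated relationship gives incident count a causal route to cold-start rate, so the correlation is explained by the shared upstream cause rather than a direct effect.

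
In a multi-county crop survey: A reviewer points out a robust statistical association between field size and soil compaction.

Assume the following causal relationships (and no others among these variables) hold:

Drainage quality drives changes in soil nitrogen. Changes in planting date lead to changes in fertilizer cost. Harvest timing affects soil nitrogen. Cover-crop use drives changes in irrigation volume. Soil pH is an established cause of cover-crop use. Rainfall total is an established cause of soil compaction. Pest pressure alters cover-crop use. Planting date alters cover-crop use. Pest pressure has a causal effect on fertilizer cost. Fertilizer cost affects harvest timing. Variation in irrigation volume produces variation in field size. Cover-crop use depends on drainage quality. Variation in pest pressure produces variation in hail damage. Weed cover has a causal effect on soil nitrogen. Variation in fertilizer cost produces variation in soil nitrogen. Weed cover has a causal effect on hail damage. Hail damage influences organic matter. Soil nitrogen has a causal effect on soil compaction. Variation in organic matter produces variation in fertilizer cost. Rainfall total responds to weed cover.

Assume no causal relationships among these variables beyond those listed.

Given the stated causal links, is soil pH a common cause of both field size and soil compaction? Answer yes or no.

Soil pH has no stated causal path to soil compaction. A confounder must cause both variables, so soil pH does not qualify.

no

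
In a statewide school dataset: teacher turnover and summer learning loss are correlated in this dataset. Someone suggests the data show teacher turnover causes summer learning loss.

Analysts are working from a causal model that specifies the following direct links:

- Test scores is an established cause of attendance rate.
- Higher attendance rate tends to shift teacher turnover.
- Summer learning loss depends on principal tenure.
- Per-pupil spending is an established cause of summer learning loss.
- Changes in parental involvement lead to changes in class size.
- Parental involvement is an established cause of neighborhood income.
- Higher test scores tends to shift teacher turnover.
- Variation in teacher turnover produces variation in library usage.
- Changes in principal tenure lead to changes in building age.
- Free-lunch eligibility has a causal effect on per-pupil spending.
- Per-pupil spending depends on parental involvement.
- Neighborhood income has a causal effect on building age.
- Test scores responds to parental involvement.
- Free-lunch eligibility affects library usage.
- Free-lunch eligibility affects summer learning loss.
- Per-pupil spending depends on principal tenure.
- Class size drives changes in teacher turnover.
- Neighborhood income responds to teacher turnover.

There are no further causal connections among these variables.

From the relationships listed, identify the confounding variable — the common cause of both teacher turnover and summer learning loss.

Parental involvement has a causal path to teacher turnover (parental involvement → class size → teacher turnover) and a separate causal path to summer learning loss (parental involvement → per-pupil spending → summer learning loss), so it is a common cause of both.
No stated relationship gives teacher turnover a causal route to summer learning loss, so the correlation is explained by the shared upstream cause rather than a direct effect.

parental involvement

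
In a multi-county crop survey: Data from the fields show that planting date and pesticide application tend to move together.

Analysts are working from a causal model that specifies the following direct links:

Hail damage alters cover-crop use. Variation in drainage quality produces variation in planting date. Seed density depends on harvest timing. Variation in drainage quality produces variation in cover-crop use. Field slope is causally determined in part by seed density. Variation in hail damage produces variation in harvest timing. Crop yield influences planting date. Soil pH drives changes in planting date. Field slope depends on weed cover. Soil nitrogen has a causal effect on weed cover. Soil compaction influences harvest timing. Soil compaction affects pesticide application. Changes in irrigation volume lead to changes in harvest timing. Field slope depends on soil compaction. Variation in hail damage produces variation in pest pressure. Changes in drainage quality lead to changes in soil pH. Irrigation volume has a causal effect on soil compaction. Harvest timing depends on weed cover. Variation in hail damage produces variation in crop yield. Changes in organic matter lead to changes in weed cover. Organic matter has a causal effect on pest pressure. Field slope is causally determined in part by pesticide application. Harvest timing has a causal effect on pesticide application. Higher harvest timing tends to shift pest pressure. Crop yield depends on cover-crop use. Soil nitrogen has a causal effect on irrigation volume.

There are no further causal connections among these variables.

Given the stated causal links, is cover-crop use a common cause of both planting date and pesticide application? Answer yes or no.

Cover-crop use has no stated causal path to pesticide application. A confounder must cause both variables, so cover-crop use does not qualify.

no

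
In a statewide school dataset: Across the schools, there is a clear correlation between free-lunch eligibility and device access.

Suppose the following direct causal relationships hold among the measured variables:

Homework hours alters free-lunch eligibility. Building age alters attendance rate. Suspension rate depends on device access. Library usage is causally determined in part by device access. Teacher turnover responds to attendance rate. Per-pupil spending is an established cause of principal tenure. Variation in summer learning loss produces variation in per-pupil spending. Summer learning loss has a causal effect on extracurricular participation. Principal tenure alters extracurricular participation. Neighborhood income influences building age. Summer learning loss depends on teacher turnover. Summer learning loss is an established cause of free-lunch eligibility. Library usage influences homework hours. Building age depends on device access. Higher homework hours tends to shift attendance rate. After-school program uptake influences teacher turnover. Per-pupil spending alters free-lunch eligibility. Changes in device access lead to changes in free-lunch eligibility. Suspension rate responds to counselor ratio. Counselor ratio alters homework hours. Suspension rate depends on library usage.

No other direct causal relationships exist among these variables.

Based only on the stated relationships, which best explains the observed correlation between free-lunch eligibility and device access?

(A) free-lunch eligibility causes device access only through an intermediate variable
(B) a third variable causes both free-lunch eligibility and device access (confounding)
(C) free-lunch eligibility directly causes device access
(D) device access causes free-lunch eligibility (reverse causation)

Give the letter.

The stated link runs device access → free-lunch eligibility; free-lunch eligibility has no causal path to device access. No variable causes both, so confounding is ruled out. The correlation reflects reverse causation.

D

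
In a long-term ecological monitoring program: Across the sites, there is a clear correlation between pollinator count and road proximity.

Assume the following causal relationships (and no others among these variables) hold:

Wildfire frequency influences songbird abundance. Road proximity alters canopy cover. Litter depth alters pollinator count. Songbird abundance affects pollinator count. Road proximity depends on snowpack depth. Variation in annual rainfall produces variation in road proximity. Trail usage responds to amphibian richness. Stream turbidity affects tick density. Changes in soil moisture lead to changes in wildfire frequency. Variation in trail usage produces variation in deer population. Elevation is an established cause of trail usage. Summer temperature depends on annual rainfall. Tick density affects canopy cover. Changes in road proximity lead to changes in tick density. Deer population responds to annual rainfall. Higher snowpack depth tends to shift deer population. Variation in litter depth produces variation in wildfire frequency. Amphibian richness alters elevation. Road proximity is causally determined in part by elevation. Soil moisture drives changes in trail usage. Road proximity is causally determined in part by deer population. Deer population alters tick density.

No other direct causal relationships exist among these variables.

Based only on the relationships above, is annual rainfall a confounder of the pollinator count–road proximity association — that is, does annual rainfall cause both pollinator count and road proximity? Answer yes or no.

Annual rainfall has no stated causal path to pollinator count. A confounder must cause both variables, so annual rainfall does not qualify.

no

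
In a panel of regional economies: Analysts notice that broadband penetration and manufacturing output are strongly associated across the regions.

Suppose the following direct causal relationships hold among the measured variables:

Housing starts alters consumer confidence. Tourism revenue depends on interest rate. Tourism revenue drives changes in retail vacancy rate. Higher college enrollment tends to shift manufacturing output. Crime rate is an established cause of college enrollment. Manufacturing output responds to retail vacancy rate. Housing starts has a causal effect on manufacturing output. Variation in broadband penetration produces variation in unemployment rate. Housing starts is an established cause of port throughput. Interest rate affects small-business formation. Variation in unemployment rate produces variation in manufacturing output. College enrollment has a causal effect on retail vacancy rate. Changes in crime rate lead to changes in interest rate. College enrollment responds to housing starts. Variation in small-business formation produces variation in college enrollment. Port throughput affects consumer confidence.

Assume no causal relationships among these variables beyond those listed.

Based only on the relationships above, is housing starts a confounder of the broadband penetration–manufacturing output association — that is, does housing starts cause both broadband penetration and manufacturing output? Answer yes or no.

no

Housing starts has no stated causal path to broadband penetration. A confounder must cause both variables, so housing starts does not qualify.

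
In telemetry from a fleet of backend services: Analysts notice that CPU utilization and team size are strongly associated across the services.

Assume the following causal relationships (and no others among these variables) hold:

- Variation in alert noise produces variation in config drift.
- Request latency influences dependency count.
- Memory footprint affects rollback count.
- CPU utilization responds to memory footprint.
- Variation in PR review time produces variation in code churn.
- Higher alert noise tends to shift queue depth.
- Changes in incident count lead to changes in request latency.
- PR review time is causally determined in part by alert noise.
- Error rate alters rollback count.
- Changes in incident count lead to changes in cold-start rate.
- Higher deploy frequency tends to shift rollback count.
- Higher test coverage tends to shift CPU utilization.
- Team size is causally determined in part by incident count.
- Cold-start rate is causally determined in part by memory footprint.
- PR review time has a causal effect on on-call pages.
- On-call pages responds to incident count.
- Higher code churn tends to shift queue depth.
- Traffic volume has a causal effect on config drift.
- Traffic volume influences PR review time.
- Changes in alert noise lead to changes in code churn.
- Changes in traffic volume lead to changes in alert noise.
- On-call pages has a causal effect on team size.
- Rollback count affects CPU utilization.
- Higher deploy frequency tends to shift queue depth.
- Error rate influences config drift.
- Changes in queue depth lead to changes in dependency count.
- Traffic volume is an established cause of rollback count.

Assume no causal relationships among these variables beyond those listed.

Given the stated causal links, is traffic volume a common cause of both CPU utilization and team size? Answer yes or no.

Traffic volume has a causal path to CPU utilization (traffic volume → rollback count → CPU utilization) and to team size (traffic volume → PR review time → on-call pages → team size), so it is a common cause of both — a confounder.

yes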